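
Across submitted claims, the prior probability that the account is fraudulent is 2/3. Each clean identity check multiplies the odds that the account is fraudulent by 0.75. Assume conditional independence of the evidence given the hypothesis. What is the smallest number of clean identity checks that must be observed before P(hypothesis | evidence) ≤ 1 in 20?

Prior odds = (2/3)/(1/3) = 2.
Likelihood ratio per clean identity check = 0.75.
Target posterior odds = 0.05/0.95 = 1/19.
Need 2 × 0.75ⁿ ≤ 1/19, i.e. 0.75ⁿ ≤ 1/38.
0.75¹² = 531441/16777216 is still above 1/38 but 0.75¹³ = 1594323/67108864 is at or below it, so n = 13.

13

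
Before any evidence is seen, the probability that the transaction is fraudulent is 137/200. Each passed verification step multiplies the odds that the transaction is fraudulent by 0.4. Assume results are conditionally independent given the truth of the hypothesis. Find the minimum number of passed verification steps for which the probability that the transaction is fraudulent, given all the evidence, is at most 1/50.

Prior odds: 0.685 ÷ 0.315 = 137/63.
Likelihood ratio per passed verification step = 0.4.
Target odds: 0.02 ÷ 0.98 = 1/49.
Require 0.4ⁿ ≤ 1/49 ÷ (137/63) = 9/959.
0.4⁵ = 0.01024 is still above 9/959 but 0.4⁶ = 64/15625 is at or below it, so n = 6.

6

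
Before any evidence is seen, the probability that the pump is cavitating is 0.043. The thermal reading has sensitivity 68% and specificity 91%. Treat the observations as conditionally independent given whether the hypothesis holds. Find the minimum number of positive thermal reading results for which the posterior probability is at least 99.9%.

Prior odds = 0.043/0.957 = 43/957.
False-positive rate = 1 − 0.91 = 0.09; likelihood ratio of a positive = 0.68/0.09 = 68/9.
Target odds: 0.999 ÷ 0.001 = 999.
Require (68/9)ⁿ ≥ 999 ÷ (43/957) = 956043/43.
(68/9)⁴ = 21381376/6561 falls short of 956043/43 but (68/9)⁵ ≈24622.5 reaches it, so n = 5.

5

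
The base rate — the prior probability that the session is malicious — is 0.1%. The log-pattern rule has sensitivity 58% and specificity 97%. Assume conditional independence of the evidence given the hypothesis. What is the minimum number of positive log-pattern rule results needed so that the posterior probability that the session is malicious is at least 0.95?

Prior odds: 0.001 ÷ 0.999 = 1/999.
False-positive rate = 1 − 0.97 = 0.03; likelihood ratio of a positive = 0.58/0.03 = 58/3.
Target odds: 0.95 ÷ 0.05 = 19.
Need (1/999) × (58/3)ⁿ ≥ 19, i.e. (58/3)ⁿ ≥ 18981.
(58/3)³ = 195112/27 falls short of 18981 but (58/3)⁴ = 11316496/81 reaches it, so n = 4.

4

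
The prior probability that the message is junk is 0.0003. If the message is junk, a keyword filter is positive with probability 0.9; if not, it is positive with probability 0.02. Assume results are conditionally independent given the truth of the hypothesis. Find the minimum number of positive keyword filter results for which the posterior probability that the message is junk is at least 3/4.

Prior odds = 0.0003/0.9997 = 3/9997.
Likelihood ratio of a positive = 0.9/0.02 = 45.
Target odds: 0.75 ÷ 0.25 = 3.
Need (3/9997) × 45ⁿ ≥ 3, i.e. 45ⁿ ≥ 9997.
45² = 2025 falls short of 9997 but 45³ = 91125 reaches it, so n = 3.

3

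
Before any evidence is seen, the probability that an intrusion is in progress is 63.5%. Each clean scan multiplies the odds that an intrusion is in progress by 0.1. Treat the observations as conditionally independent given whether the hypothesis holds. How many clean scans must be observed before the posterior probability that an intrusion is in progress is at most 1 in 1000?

4

Prior odds: 0.635 ÷ 0.365 = 127/73.
Likelihood ratio per clean scan = 0.1.
Target posterior odds = 0.001/0.999 = 1/999.
Need (127/73) × 0.1ⁿ ≤ 1/999, i.e. 0.1ⁿ ≤ 73/126873.
0.1³ = 0.001 is still above 73/126873 but 0.1⁴ = 0.0001 is at or below it, so n = 4.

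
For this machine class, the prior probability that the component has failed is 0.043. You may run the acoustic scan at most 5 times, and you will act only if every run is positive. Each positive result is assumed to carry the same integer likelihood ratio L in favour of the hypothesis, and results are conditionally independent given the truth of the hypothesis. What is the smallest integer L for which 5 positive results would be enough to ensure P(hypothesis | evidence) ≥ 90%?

Prior odds = 0.043/0.957 = 43/957.
Target odds = 0.9/0.1 = 9.
Need L⁵ ≥ 9 ÷ (43/957) = 8613/43.
2⁵ = 32 < 8613/43 ≤ 243 = 3⁵, so L = 3.

3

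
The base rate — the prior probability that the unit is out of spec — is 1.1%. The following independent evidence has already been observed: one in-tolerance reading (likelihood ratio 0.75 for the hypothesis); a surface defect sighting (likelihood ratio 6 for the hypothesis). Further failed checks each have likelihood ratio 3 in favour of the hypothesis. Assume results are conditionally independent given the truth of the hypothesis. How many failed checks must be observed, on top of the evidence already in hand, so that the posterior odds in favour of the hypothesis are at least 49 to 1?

7

Prior odds = 0.011/0.989 = 11/989.
Combined Bayes factor of the evidence already in hand = 0.75 × 6 = 4.5.
Odds after that evidence = (11/989) × 4.5 = 99/1978.
Target odds = 49.
Need 3ⁿ ≥ 49 ÷ (99/1978) = 96922/99.
3⁶ = 729 falls short of 96922/99 but 3⁷ = 2187 reaches it, so n = 7.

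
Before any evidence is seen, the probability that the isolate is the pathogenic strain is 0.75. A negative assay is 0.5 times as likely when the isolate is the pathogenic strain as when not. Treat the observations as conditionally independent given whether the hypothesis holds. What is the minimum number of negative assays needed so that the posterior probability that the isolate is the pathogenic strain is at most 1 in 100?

9

Prior odds = 0.75/0.25 = 3.
Likelihood ratio per negative assay = 0.5.
Target posterior odds = 0.01/0.99 = 1/99.
Require 0.5ⁿ ≤ 1/99 ÷ 3 = 1/297.
0.5⁸ = 0.00390625 is still above 1/297 but 0.5⁹ = 0.001953125 is at or below it, so n = 9.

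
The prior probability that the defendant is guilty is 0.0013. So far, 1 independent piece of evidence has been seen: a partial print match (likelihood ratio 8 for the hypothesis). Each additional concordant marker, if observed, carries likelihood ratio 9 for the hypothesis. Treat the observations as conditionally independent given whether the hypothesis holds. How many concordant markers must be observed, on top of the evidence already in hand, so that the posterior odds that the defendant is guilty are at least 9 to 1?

Prior odds = 0.0013/0.9987 = 13/9987.
Bayes factor of the evidence already in hand = 8.
Odds after that evidence = (13/9987) × 8 = 104/9987.
Target odds = 9.
Need 9ⁿ ≥ 9 ÷ (104/9987) = 89883/104.
9³ = 729 falls short of 89883/104 but 9⁴ = 6561 reaches it, so n = 4.

4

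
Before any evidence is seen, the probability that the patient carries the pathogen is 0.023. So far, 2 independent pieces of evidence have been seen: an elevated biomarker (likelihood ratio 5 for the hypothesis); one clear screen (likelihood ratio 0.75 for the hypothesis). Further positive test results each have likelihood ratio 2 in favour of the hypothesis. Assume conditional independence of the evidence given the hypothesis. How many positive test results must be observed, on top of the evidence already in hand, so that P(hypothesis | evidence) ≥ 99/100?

11

Prior odds = 0.023/0.977 = 23/977.
Combined Bayes factor of the evidence already in hand = 5 × 0.75 = 3.75.
Odds after that evidence = (23/977) × 3.75 = 345/3908.
Target odds = 0.99/0.01 = 99.
Need 2ⁿ ≥ 99 ÷ (345/3908) = 128964/115.
2¹⁰ = 1024 falls short of 128964/115 but 2¹¹ = 2048 reaches it, so n = 11.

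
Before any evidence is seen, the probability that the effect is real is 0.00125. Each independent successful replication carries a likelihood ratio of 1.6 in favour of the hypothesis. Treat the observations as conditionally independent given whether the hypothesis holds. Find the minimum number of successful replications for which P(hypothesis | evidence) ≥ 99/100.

Prior odds = 0.00125/0.99875 = 1/799.
Likelihood ratio per successful replication = 1.6.
Target odds: 0.99 ÷ 0.01 = 99.
Need (1/799) × 1.6ⁿ ≥ 99, i.e. 1.6ⁿ ≥ 79101.
1.6²³ ≈49517.6 falls short of 79101 but 1.6²⁴ ≈79228.2 reaches it, so n = 24.

24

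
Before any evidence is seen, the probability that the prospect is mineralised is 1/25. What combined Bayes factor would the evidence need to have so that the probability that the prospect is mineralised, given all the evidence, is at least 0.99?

2376

Prior odds = 0.04/0.96 = 1/24.
Target odds = 0.99/0.01 = 99.
Required Bayes factor = 99 ÷ (1/24) = 2376.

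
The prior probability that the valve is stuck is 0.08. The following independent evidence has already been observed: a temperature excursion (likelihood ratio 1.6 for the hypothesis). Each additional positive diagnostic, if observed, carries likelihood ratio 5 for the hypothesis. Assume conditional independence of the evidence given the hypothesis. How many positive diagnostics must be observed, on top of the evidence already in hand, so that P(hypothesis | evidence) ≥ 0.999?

Prior odds = 0.08/0.92 = 2/23.
Bayes factor of the evidence already in hand = 1.6.
Odds after that evidence = (2/23) × 1.6 = 16/115.
Target odds = 0.999/0.001 = 999.
Need 5ⁿ ≥ 999 ÷ (16/115) = 7180.3125.
5⁵ = 3125 falls short of 7180.3125 but 5⁶ = 15625 reaches it, so n = 6.

6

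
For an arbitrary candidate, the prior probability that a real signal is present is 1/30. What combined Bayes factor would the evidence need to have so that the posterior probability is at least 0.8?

116

Prior odds = (1/30)/(29/30) = 1/29.
Target odds = 0.8/0.2 = 4.
Required Bayes factor = 4 ÷ (1/29) = 116.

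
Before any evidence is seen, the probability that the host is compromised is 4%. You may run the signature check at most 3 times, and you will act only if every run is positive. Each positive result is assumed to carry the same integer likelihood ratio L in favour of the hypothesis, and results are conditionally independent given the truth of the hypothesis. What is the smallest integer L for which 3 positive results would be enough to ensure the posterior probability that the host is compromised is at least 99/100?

Prior odds = 0.04/0.96 = 1/24.
Target odds = 0.99/0.01 = 99.
Need L³ ≥ 99 ÷ (1/24) = 2376.
13³ = 2197 < 2376 ≤ 2744 = 14³, so L = 14.

14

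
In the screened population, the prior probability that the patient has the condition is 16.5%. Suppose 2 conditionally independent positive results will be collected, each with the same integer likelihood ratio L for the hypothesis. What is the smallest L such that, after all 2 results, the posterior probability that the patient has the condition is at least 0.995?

Prior odds = 0.165/0.835 = 33/167.
Target odds = 0.995/0.005 = 199.
Need L² ≥ 199 ÷ (33/167) = 33233/33.
31² = 961 < 33233/33 ≤ 1024 = 32², so L = 32.

32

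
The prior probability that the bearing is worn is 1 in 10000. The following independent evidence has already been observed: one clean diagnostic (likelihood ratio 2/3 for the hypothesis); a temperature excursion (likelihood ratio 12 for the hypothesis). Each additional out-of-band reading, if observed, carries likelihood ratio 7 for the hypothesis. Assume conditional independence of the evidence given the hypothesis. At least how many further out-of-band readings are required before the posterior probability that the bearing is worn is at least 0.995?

Prior odds = 0.0001/0.9999 = 1/9999.
Combined Bayes factor of the evidence already in hand = (2/3) × 12 = 8.
Odds after that evidence = (1/9999) × 8 = 8/9999.
Target odds = 0.995/0.005 = 199.
Need 7ⁿ ≥ 199 ÷ (8/9999) = 248725.125.
7⁶ = 117649 falls short of 248725.125 but 7⁷ = 823543 reaches it, so n = 7.

7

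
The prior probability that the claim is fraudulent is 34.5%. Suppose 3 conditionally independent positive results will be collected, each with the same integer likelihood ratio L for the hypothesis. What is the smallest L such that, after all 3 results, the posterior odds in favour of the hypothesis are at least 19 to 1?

4

Prior odds = 0.345/0.655 = 69/131.
Target odds = 19.
Need L³ ≥ 19 ÷ (69/131) = 2489/69.
3³ = 27 < 2489/69 ≤ 64 = 4³, so L = 4.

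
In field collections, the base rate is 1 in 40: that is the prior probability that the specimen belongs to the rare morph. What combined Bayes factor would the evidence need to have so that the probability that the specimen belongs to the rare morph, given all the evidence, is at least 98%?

1911

Prior odds = 0.025/0.975 = 1/39.
Target odds = 0.98/0.02 = 49.
Required Bayes factor = 49 ÷ (1/39) = 1911.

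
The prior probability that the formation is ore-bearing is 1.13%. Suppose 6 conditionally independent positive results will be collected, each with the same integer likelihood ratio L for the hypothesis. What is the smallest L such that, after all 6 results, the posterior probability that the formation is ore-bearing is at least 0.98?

Prior odds = 0.0113/0.9887 = 113/9887.
Target odds = 0.98/0.02 = 49.
Need L⁶ ≥ 49 ÷ (113/9887) = 484463/113.
4⁶ = 4096 < 484463/113 ≤ 15625 = 5⁶, so L = 5.

5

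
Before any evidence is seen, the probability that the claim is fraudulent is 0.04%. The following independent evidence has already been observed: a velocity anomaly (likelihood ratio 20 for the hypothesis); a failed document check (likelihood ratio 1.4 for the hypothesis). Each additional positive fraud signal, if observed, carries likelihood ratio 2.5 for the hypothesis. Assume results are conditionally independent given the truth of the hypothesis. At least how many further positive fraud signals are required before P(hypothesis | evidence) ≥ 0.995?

Prior odds = 0.0004/0.9996 = 1/2499.
Combined Bayes factor of the evidence already in hand = 20 × 1.4 = 28.
Odds after that evidence = (1/2499) × 28 = 4/357.
Target odds = 0.995/0.005 = 199.
Need 2.5ⁿ ≥ 199 ÷ (4/357) = 17760.75.
2.5¹⁰ = 9765625/1024 falls short of 17760.75 but 2.5¹¹ = 48828125/2048 reaches it, so n = 11.

11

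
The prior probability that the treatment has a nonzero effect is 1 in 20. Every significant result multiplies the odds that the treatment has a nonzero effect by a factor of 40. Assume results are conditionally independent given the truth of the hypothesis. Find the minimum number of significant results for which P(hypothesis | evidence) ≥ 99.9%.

Prior odds: 0.05 ÷ 0.95 = 1/19.
Likelihood ratio per significant result = 40.
Target odds: 0.999 ÷ 0.001 = 999.
Require 40ⁿ ≥ 999 ÷ (1/19) = 18981.
40² = 1600 falls short of 18981 but 40³ = 64000 reaches it, so n = 3.

3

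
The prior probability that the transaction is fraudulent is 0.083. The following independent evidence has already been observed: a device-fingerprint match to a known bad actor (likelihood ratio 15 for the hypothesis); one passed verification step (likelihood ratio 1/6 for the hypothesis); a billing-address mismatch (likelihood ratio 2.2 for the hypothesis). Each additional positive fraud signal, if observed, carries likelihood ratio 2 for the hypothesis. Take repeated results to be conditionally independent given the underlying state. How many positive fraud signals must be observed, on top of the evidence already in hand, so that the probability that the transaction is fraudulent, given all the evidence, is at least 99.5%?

9

Prior odds = 0.083/0.917 = 83/917.
Combined Bayes factor of the evidence already in hand = 15 × (1/6) × 2.2 = 5.5.
Odds after that evidence = (83/917) × 5.5 = 913/1834.
Target odds = 0.995/0.005 = 199.
Need 2ⁿ ≥ 199 ÷ (913/1834) = 364966/913.
2⁸ = 256 falls short of 364966/913 but 2⁹ = 512 reaches it, so n = 9.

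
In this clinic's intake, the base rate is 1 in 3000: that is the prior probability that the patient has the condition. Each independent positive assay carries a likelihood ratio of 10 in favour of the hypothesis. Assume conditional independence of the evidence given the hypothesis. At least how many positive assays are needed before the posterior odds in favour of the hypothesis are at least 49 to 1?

Prior odds = (1/3000)/(2999/3000) = 1/2999.
Likelihood ratio per positive assay = 10.
Target odds = 49.
Need (1/2999) × 10ⁿ ≥ 49, i.e. 10ⁿ ≥ 146951.
10⁵ = 100000 falls short of 146951 but 10⁶ = 1000000 reaches it, so n = 6.

6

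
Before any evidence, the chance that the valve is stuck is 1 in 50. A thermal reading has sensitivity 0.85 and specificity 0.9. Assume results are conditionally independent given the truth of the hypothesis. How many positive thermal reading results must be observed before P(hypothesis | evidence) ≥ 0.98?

Prior odds = 0.02/0.98 = 1/49.
False-positive rate = 1 − 0.9 = 0.1; likelihood ratio of a positive = 0.85/0.1 = 8.5.
Target odds: 0.98 ÷ 0.02 = 49.
Need (1/49) × 8.5ⁿ ≥ 49, i.e. 8.5ⁿ ≥ 2401.
8.5³ = 614.125 falls short of 2401 but 8.5⁴ = 5220.0625 reaches it, so n = 4.

4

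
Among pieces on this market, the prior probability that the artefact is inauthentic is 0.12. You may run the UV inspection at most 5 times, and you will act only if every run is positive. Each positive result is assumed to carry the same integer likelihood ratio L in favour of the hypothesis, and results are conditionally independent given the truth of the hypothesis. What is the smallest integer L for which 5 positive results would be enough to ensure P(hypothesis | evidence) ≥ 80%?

2

Prior odds = 0.12/0.88 = 3/22.
Target odds = 0.8/0.2 = 4.
Need L⁵ ≥ 4 ÷ (3/22) = 88/3.
1⁵ = 1 < 88/3 ≤ 32 = 2⁵, so L = 2.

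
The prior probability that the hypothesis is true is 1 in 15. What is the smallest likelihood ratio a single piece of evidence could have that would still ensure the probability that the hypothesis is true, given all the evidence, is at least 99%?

1386

Prior odds = (1/15)/(14/15) = 1/14.
Target odds = 0.99/0.01 = 99.
Required Bayes factor = 99 ÷ (1/14) = 1386.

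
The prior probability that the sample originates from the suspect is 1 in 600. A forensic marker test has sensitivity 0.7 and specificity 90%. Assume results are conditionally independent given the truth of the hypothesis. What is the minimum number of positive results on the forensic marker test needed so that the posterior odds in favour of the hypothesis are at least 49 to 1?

6

Prior odds: (1/600) ÷ (599/600) = 1/599.
False-positive rate = 1 − 0.9 = 0.1; likelihood ratio of a positive = 0.7/0.1 = 7.
Target odds = 49.
Require 7ⁿ ≥ 49 ÷ (1/599) = 29351.
7⁵ = 16807 falls short of 29351 but 7⁶ = 117649 reaches it, so n = 6.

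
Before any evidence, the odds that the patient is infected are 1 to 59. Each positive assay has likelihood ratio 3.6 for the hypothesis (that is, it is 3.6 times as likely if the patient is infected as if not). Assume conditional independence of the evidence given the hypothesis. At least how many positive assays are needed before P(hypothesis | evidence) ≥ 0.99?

Prior odds = 1/59.
Likelihood ratio per positive assay = 3.6.
Target posterior odds = 0.99/0.01 = 99.
Need (1/59) × 3.6ⁿ ≥ 99, i.e. 3.6ⁿ ≥ 5841.
3.6⁶ = 34012224/15625 falls short of 5841 but 3.6⁷ = 612220032/78125 reaches it, so n = 7.

7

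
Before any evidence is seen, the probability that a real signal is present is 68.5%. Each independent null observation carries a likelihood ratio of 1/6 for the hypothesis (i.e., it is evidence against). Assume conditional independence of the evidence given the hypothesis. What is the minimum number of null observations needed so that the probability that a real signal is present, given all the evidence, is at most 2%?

Prior odds: 0.685 ÷ 0.315 = 137/63.
Likelihood ratio per null observation = 1/6.
Target odds: 0.02 ÷ 0.98 = 1/49.
Need (137/63) × (1/6)ⁿ ≤ 1/49, i.e. (1/6)ⁿ ≤ 9/959.
(1/6)² = 1/36 is still above 9/959 but (1/6)³ = 1/216 is at or below it, so n = 3.

3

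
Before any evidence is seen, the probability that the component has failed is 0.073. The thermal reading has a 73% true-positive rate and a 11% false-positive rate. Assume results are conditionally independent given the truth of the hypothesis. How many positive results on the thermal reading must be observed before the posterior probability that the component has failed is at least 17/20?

3

Prior odds = 0.073/0.927 = 73/927.
Likelihood ratio of a positive result = 0.73/0.11 = 73/11.
Target posterior odds = 0.85/0.15 = 17/3.
Need (73/927) × (73/11)ⁿ ≥ 17/3, i.e. (73/11)ⁿ ≥ 5253/73.
(73/11)² = 5329/121 falls short of 5253/73 but (73/11)³ = 389017/1331 reaches it, so n = 3.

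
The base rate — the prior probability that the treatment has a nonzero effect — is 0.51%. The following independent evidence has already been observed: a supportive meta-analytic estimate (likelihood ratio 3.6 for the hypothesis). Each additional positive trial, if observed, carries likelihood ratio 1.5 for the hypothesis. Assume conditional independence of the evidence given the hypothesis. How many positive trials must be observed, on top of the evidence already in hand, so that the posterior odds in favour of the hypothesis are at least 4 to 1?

14

Prior odds = 0.0051/0.9949 = 51/9949.
Bayes factor of the evidence already in hand = 3.6.
Odds after that evidence = (51/9949) × 3.6 = 918/49745.
Target odds = 4.
Need 1.5ⁿ ≥ 4 ÷ (918/49745) = 99490/459.
1.5¹³ = 1594323/8192 falls short of 99490/459 but 1.5¹⁴ = 4782969/16384 reaches it, so n = 14.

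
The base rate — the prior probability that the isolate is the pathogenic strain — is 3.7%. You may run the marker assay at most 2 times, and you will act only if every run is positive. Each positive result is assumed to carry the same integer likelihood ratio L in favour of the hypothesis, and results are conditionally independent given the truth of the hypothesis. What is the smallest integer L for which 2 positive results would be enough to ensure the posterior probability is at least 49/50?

Prior odds = 0.037/0.963 = 37/963.
Target odds = 0.98/0.02 = 49.
Need L² ≥ 49 ÷ (37/963) = 47187/37.
35² = 1225 < 47187/37 ≤ 1296 = 36², so L = 36.

36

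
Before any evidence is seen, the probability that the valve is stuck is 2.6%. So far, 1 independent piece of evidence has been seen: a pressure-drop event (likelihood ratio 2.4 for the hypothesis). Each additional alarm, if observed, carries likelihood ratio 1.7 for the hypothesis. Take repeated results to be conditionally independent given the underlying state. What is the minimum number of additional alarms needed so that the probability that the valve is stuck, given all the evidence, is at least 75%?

Prior odds = 0.026/0.974 = 13/487.
Bayes factor of the evidence already in hand = 2.4.
Odds after that evidence = (13/487) × 2.4 = 156/2435.
Target odds = 0.75/0.25 = 3.
Need 1.7ⁿ ≥ 3 ÷ (156/2435) = 2435/52.
1.7⁷ = 410338673/10000000 falls short of 2435/52 but 1.7⁸ ≈69.7576 reaches it, so n = 8.

8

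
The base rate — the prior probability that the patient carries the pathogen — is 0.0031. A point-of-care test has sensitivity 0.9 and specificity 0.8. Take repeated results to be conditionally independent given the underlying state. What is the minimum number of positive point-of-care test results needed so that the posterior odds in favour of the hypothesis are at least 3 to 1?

Prior odds = 0.0031/0.9969 = 31/9969.
False-positive rate = 1 − 0.8 = 0.2; likelihood ratio of a positive = 0.9/0.2 = 4.5.
Target odds = 3.
Need (31/9969) × 4.5ⁿ ≥ 3, i.e. 4.5ⁿ ≥ 29907/31.
4.5⁴ = 410.0625 falls short of 29907/31 but 4.5⁵ = 1845.28125 reaches it, so n = 5.

5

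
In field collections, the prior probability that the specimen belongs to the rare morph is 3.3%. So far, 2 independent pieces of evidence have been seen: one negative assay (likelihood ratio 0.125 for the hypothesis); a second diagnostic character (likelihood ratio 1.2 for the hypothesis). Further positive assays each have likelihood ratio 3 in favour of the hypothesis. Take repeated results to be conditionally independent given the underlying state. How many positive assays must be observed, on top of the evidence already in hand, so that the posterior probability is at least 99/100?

Prior odds = 0.033/0.967 = 33/967.
Combined Bayes factor of the evidence already in hand = 0.125 × 1.2 = 0.15.
Odds after that evidence = (33/967) × 0.15 = 99/19340.
Target odds = 0.99/0.01 = 99.
Need 3ⁿ ≥ 99 ÷ (99/19340) = 19340.
3⁸ = 6561 falls short of 19340 but 3⁹ = 19683 reaches it, so n = 9.

9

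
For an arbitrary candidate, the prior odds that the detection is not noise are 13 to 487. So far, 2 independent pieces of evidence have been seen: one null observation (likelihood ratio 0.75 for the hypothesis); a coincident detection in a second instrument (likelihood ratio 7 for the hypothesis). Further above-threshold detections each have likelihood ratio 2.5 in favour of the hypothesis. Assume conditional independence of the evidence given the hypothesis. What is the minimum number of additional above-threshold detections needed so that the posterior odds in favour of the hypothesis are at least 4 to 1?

4

Prior odds = 13/487.
Combined Bayes factor of the evidence already in hand = 0.75 × 7 = 5.25.
Odds after that evidence = (13/487) × 5.25 = 273/1948.
Target odds = 4.
Need 2.5ⁿ ≥ 4 ÷ (273/1948) = 7792/273.
2.5³ = 15.625 falls short of 7792/273 but 2.5⁴ = 39.0625 reaches it, so n = 4.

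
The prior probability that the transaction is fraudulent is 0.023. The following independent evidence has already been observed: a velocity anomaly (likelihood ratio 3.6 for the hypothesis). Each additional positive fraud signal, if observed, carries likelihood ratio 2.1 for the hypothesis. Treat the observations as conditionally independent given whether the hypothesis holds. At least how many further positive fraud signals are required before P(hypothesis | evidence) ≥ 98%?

Prior odds = 0.023/0.977 = 23/977.
Bayes factor of the evidence already in hand = 3.6.
Odds after that evidence = (23/977) × 3.6 = 414/4885.
Target odds = 0.98/0.02 = 49.
Need 2.1ⁿ ≥ 49 ÷ (414/4885) = 239365/414.
2.1⁸ ≈378.229 falls short of 239365/414 but 2.1⁹ ≈794.28 reaches it, so n = 9.

9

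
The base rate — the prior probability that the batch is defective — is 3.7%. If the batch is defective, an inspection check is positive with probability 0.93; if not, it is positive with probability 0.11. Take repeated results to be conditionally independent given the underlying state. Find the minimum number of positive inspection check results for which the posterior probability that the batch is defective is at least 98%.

Prior odds = 0.037/0.963 = 37/963.
Likelihood ratio of a positive = 0.93/0.11 = 93/11.
Target odds: 0.98 ÷ 0.02 = 49.
Require (93/11)ⁿ ≥ 49 ÷ (37/963) = 47187/37.
(93/11)³ = 804357/1331 falls short of 47187/37 but (93/11)⁴ = 74805201/14641 reaches it, so n = 4.

4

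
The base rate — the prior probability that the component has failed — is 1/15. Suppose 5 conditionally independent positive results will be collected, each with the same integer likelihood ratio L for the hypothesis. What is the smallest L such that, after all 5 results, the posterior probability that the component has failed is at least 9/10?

Prior odds = (1/15)/(14/15) = 1/14.
Target odds = 0.9/0.1 = 9.
Need L⁵ ≥ 9 ÷ (1/14) = 126.
2⁵ = 32 < 126 ≤ 243 = 3⁵, so L = 3.

3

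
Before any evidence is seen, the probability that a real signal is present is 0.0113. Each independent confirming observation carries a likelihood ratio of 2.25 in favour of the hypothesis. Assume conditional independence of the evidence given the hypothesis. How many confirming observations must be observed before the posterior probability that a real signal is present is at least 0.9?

9

Prior odds = 0.0113/0.9887 = 113/9887.
Likelihood ratio per confirming observation = 2.25.
Target odds: 0.9 ÷ 0.1 = 9.
Require 2.25ⁿ ≥ 9 ÷ (113/9887) = 88983/113.
2.25⁸ = 43046721/65536 falls short of 88983/113 but 2.25⁹ = 387420489/262144 reaches it, so n = 9.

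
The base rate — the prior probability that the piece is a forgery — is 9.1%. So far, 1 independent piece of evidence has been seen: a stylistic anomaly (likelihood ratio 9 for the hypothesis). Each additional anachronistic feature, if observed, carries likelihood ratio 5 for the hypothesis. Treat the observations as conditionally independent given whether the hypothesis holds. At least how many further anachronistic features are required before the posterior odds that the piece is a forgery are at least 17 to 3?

Prior odds = 0.091/0.909 = 91/909.
Bayes factor of the evidence already in hand = 9.
Odds after that evidence = (91/909) × 9 = 91/101.
Target odds = 17/3.
Need 5ⁿ ≥ 17/3 ÷ (91/101) = 1717/273.
5¹ = 5 falls short of 1717/273 but 5² = 25 reaches it, so n = 2.

2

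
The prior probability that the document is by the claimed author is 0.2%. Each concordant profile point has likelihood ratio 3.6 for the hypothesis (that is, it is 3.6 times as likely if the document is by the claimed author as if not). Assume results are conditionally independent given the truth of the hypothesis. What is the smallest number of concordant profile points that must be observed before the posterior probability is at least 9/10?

Prior odds = 0.002/0.998 = 1/499.
Likelihood ratio per concordant profile point = 3.6.
Target posterior odds = 0.9/0.1 = 9.
Require 3.6ⁿ ≥ 9 ÷ (1/499) = 4491.
3.6⁶ = 34012224/15625 falls short of 4491 but 3.6⁷ = 612220032/78125 reaches it, so n = 7.

7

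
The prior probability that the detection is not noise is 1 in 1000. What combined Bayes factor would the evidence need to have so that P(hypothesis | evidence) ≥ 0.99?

Prior odds = 0.001/0.999 = 1/999.
Target odds = 0.99/0.01 = 99.
Required Bayes factor = 99 ÷ (1/999) = 98901.

98901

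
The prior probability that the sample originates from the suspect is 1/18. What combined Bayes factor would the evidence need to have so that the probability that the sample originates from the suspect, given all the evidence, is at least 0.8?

Prior odds = (1/18)/(17/18) = 1/17.
Target odds = 0.8/0.2 = 4.
Required Bayes factor = 4 ÷ (1/17) = 68.

68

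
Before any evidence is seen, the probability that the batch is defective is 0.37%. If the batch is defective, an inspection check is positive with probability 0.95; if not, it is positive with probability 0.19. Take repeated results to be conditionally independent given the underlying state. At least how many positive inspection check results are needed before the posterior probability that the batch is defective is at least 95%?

Prior odds: 0.0037 ÷ 0.9963 = 37/9963.
Likelihood ratio of a positive = 0.95/0.19 = 5.
Target posterior odds = 0.95/0.05 = 19.
Need (37/9963) × 5ⁿ ≥ 19, i.e. 5ⁿ ≥ 189297/37.
5⁵ = 3125 falls short of 189297/37 but 5⁶ = 15625 reaches it, so n = 6.

6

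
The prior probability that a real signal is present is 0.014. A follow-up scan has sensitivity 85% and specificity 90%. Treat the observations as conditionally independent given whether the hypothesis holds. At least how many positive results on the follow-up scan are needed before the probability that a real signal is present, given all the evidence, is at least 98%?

Prior odds = 0.014/0.986 = 7/493.
False-positive rate = 1 − 0.9 = 0.1; likelihood ratio of a positive = 0.85/0.1 = 8.5.
Target odds: 0.98 ÷ 0.02 = 49.
Need (7/493) × 8.5ⁿ ≥ 49, i.e. 8.5ⁿ ≥ 3451.
8.5³ = 614.125 falls short of 3451 but 8.5⁴ = 5220.0625 reaches it, so n = 4.

4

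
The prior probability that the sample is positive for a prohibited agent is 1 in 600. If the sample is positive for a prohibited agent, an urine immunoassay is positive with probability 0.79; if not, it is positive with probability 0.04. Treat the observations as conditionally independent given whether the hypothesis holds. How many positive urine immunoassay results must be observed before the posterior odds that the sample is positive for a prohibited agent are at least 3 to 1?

Prior odds = (1/600)/(599/600) = 1/599.
Likelihood ratio of a positive = 0.79/0.04 = 19.75.
Target odds = 3.
Need (1/599) × 19.75ⁿ ≥ 3, i.e. 19.75ⁿ ≥ 1797.
19.75² = 390.0625 falls short of 1797 but 19.75³ = 7703.734375 reaches it, so n = 3.

3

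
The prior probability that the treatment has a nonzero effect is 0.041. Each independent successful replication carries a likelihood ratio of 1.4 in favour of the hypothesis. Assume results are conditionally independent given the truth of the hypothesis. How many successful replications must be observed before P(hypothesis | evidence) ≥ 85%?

15

Prior odds: 0.041 ÷ 0.959 = 41/959.
Likelihood ratio per successful replication = 1.4.
Target odds: 0.85 ÷ 0.15 = 17/3.
Require 1.4ⁿ ≥ 17/3 ÷ (41/959) = 16303/123.
1.4¹⁴ ≈111.12 falls short of 16303/123 but 1.4¹⁵ ≈155.568 reaches it, so n = 15.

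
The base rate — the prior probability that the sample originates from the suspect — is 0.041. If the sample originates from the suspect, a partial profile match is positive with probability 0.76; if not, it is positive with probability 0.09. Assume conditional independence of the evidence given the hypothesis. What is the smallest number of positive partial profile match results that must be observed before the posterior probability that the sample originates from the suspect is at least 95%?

3

Prior odds = 0.041/0.959 = 41/959.
Likelihood ratio of a positive = 0.76/0.09 = 76/9.
Target odds: 0.95 ÷ 0.05 = 19.
Require (76/9)ⁿ ≥ 19 ÷ (41/959) = 18221/41.
(76/9)² = 5776/81 falls short of 18221/41 but (76/9)³ = 438976/729 reaches it, so n = 3.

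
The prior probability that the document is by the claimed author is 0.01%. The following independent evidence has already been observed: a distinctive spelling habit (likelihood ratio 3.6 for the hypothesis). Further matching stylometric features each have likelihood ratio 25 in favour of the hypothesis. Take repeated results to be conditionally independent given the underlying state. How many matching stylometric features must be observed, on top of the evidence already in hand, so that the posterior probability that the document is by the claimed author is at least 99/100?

4

Prior odds = 0.0001/0.9999 = 1/9999.
Bayes factor of the evidence already in hand = 3.6.
Odds after that evidence = (1/9999) × 3.6 = 2/5555.
Target odds = 0.99/0.01 = 99.
Need 25ⁿ ≥ 99 ÷ (2/5555) = 274972.5.
25³ = 15625 falls short of 274972.5 but 25⁴ = 390625 reaches it, so n = 4.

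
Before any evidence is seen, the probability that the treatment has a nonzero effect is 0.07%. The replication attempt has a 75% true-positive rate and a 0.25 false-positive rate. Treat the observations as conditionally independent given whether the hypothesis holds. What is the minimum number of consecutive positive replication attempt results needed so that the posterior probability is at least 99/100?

11

Prior odds: 0.0007 ÷ 0.9993 = 7/9993.
Likelihood ratio of a positive result = 0.75/0.25 = 3.
Target odds: 0.99 ÷ 0.01 = 99.
Require 3ⁿ ≥ 99 ÷ (7/9993) = 989307/7.
3¹⁰ = 59049 falls short of 989307/7 but 3¹¹ = 177147 reaches it, so n = 11.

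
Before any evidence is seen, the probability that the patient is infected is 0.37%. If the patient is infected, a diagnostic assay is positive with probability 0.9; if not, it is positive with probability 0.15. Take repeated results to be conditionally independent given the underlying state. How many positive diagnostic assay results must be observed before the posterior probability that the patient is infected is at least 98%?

Prior odds = 0.0037/0.9963 = 37/9963.
Likelihood ratio of a positive = 0.9/0.15 = 6.
Target posterior odds = 0.98/0.02 = 49.
Require 6ⁿ ≥ 49 ÷ (37/9963) = 488187/37.
6⁵ = 7776 falls short of 488187/37 but 6⁶ = 46656 reaches it, so n = 6.

6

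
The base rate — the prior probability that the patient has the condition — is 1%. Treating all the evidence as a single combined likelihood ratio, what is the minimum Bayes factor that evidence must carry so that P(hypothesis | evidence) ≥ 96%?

Prior odds = 0.01/0.99 = 1/99.
Target odds = 0.96/0.04 = 24.
Required Bayes factor = 24 ÷ (1/99) = 2376.

2376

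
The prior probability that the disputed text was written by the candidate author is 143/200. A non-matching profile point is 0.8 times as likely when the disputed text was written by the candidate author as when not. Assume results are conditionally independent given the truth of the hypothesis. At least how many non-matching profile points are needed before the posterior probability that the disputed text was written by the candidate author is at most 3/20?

Prior odds = 0.715/0.285 = 143/57.
Likelihood ratio per non-matching profile point = 0.8.
Target posterior odds = 0.15/0.85 = 3/17.
Need (143/57) × 0.8ⁿ ≤ 3/17, i.e. 0.8ⁿ ≤ 171/2431.
0.8¹¹ = 4194304/48828125 is still above 171/2431 but 0.8¹² = 16777216/244140625 is at or below it, so n = 12.

12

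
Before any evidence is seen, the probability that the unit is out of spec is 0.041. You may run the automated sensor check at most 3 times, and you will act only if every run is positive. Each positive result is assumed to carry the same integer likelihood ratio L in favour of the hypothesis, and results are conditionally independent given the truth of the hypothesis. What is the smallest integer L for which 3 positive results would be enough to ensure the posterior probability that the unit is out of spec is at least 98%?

11

Prior odds = 0.041/0.959 = 41/959.
Target odds = 0.98/0.02 = 49.
Need L³ ≥ 49 ÷ (41/959) = 46991/41.
10³ = 1000 < 46991/41 ≤ 1331 = 11³, so L = 11.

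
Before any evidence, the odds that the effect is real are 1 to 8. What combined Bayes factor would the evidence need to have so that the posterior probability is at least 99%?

792

Prior odds = 0.125.
Target odds = 0.99/0.01 = 99.
Required Bayes factor = 99 ÷ 0.125 = 792.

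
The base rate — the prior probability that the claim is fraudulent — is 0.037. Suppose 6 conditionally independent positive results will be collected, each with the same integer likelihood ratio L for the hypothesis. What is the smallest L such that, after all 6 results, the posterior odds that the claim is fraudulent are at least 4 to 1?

Prior odds = 0.037/0.963 = 37/963.
Target odds = 4.
Need L⁶ ≥ 4 ÷ (37/963) = 3852/37.
2⁶ = 64 < 3852/37 ≤ 729 = 3⁶, so L = 3.

3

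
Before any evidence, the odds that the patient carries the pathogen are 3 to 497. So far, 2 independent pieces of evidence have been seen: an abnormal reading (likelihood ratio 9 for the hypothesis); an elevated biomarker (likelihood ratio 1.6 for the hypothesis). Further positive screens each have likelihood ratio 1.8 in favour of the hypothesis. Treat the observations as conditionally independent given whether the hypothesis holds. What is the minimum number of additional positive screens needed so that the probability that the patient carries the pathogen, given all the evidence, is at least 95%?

Prior odds = 3/497.
Combined Bayes factor of the evidence already in hand = 9 × 1.6 = 14.4.
Odds after that evidence = (3/497) × 14.4 = 216/2485.
Target odds = 0.95/0.05 = 19.
Need 1.8ⁿ ≥ 19 ÷ (216/2485) = 47215/216.
1.8⁹ = 387420489/1953125 falls short of 47215/216 but 1.8¹⁰ ≈357.047 reaches it, so n = 10.

10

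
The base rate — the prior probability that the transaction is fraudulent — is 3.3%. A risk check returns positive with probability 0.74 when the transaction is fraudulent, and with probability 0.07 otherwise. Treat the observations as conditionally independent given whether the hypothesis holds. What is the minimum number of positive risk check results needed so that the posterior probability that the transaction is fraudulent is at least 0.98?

Prior odds: 0.033 ÷ 0.967 = 33/967.
Likelihood ratio of a positive result = 0.74/0.07 = 74/7.
Target posterior odds = 0.98/0.02 = 49.
Require (74/7)ⁿ ≥ 49 ÷ (33/967) = 47383/33.
(74/7)³ = 405224/343 falls short of 47383/33 but (74/7)⁴ = 29986576/2401 reaches it, so n = 4.

4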